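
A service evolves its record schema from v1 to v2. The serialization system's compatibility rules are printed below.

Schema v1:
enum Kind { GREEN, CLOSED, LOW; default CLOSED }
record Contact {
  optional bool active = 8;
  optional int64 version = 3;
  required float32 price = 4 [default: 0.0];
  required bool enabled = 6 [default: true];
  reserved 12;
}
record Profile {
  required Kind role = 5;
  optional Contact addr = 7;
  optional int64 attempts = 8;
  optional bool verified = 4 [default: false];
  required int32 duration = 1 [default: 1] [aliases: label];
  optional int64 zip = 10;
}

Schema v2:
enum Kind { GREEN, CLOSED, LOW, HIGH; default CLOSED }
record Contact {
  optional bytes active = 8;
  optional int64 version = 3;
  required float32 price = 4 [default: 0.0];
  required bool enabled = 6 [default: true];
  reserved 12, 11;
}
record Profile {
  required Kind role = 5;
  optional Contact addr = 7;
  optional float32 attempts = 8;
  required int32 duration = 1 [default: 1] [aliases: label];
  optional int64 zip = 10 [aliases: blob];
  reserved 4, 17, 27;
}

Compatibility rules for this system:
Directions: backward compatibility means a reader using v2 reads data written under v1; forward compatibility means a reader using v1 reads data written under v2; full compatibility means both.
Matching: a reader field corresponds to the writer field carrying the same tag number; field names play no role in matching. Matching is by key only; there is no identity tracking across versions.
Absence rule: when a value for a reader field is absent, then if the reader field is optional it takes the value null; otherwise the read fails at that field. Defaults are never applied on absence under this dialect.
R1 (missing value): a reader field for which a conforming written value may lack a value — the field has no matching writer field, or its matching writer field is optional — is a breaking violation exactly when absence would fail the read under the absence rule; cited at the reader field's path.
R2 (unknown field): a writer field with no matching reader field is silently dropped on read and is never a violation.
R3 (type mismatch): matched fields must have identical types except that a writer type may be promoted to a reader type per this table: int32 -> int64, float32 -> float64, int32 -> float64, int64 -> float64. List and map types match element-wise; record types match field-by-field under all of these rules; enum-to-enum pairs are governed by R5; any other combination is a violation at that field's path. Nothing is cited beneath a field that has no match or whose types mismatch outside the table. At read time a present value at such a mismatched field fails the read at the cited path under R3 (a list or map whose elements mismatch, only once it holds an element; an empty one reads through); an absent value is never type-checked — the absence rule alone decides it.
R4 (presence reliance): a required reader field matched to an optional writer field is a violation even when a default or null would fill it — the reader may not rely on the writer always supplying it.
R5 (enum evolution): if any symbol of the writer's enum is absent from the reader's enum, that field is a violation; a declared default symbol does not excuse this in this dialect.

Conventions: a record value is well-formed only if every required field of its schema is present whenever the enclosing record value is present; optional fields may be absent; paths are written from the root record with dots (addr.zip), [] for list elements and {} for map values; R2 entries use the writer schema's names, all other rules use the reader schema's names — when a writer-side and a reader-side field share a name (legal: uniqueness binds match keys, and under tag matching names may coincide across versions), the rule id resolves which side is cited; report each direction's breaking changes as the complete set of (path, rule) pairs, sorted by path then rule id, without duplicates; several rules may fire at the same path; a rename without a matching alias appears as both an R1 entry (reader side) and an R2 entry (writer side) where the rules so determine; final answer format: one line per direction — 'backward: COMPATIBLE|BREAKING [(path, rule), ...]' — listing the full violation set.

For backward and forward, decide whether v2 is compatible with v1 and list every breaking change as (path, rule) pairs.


backward: BREAKING [(addr.active, R3), (attempts, R3)]; forward: BREAKING [(addr.active, R3), (attempts, R3), (role, R5)]

in Profile below, arrows point writer -> reader
backward on Profile — v2 reading data written by v1:
  Kind -> Kind, writer required: role aligns to role
  Contact -> Contact, writer optional: addr aligns to addr
  int64 -> float32, writer optional: attempts aligns to attempts
  int32 -> int32, writer required: duration aligns to duration
  int64 -> int64, writer optional: zip aligns to zip
  leftover writer field: verified
  bool -> bytes, writer optional: addr.active aligns to addr.active
  int64 -> int64, writer optional: addr.version aligns to addr.version
  float32 -> float32, writer required: addr.price aligns to addr.price
  bool -> bool, writer required: addr.enabled aligns to addr.enabled
  R3 fires at addr.active
  R3 fires at attempts
  => backward verdict for Profile: BREAKING, 2 violation(s)
forward on Profile — v1 reading data written by v2:
  Kind -> Kind, writer required: role aligns to role
  Contact -> Contact, writer optional: addr aligns to addr
  float32 -> int64, writer optional: attempts aligns to attempts
  verified has no writer counterpart
  int32 -> int32, writer required: duration aligns to duration
  int64 -> int64, writer optional: zip aligns to zip
  bytes -> bool, writer optional: addr.active aligns to addr.active
  int64 -> int64, writer optional: addr.version aligns to addr.version
  float32 -> float32, writer required: addr.price aligns to addr.price
  bool -> bool, writer required: addr.enabled aligns to addr.enabled
  R3 fires at addr.active
  R3 fires at attempts
  R5 fires at role
  => forward verdict for Profile: BREAKING, 3 violation(s)


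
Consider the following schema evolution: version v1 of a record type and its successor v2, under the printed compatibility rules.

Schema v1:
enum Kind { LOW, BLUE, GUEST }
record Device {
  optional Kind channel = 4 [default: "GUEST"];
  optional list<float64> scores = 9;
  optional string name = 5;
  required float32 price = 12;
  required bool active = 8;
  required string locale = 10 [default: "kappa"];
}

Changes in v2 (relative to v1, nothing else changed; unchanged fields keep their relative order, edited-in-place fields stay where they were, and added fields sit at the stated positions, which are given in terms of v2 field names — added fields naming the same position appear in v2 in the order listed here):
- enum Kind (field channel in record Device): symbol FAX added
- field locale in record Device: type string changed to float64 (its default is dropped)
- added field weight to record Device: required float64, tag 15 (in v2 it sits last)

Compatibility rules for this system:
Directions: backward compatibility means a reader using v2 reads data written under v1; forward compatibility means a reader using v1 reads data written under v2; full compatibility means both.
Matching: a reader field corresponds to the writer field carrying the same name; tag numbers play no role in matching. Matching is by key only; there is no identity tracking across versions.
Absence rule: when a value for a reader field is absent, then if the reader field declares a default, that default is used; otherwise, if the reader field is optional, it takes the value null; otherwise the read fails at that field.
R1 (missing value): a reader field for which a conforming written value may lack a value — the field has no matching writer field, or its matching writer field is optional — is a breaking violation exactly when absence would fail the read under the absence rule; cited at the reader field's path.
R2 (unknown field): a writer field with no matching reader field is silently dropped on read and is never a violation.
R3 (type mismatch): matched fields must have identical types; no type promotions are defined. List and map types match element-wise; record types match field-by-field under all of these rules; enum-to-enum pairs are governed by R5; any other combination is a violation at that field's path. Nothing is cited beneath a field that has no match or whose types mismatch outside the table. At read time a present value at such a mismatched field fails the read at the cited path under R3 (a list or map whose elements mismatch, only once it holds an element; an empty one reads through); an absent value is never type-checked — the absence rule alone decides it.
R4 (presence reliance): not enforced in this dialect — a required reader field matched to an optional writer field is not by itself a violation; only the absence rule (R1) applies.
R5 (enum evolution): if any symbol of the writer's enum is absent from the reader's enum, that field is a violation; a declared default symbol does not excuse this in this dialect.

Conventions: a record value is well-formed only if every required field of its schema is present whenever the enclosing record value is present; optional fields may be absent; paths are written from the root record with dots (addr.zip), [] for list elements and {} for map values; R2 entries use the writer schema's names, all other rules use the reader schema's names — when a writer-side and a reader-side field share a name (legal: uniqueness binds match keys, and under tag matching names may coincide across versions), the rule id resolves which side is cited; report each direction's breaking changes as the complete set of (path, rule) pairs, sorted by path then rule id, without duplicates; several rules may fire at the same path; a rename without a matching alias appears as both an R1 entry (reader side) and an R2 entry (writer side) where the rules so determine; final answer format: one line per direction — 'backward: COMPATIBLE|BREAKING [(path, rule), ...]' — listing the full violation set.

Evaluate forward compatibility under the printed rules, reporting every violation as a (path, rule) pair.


forward: BREAKING [(channel, R5), (locale, R3)]

in Device below, arrows point writer -> reader
forward analysis of Device with v1 as reader and v2 as writer:
  writer optional, Kind -> Kind: reader channel maps from writer channel
  writer optional, list<float64> -> list<float64>: reader scores maps from writer scores
  writer optional, string -> string: reader name maps from writer name
  writer required, float32 -> float32: reader price maps from writer price
  writer required, bool -> bool: reader active maps from writer active
  writer required, float64 -> string: reader locale maps from writer locale
  writer weight: unknown to reader
  breaking: (channel, R5)
  breaking: (locale, R3)
  => 2 violation(s): forward is BREAKING for Device
the other Device changes do not affect what is asked:
  added field weight to record Device: required float64, tag 15 (in v2 it sits last) -> fires only in the backward direction of Device, which is not asked here


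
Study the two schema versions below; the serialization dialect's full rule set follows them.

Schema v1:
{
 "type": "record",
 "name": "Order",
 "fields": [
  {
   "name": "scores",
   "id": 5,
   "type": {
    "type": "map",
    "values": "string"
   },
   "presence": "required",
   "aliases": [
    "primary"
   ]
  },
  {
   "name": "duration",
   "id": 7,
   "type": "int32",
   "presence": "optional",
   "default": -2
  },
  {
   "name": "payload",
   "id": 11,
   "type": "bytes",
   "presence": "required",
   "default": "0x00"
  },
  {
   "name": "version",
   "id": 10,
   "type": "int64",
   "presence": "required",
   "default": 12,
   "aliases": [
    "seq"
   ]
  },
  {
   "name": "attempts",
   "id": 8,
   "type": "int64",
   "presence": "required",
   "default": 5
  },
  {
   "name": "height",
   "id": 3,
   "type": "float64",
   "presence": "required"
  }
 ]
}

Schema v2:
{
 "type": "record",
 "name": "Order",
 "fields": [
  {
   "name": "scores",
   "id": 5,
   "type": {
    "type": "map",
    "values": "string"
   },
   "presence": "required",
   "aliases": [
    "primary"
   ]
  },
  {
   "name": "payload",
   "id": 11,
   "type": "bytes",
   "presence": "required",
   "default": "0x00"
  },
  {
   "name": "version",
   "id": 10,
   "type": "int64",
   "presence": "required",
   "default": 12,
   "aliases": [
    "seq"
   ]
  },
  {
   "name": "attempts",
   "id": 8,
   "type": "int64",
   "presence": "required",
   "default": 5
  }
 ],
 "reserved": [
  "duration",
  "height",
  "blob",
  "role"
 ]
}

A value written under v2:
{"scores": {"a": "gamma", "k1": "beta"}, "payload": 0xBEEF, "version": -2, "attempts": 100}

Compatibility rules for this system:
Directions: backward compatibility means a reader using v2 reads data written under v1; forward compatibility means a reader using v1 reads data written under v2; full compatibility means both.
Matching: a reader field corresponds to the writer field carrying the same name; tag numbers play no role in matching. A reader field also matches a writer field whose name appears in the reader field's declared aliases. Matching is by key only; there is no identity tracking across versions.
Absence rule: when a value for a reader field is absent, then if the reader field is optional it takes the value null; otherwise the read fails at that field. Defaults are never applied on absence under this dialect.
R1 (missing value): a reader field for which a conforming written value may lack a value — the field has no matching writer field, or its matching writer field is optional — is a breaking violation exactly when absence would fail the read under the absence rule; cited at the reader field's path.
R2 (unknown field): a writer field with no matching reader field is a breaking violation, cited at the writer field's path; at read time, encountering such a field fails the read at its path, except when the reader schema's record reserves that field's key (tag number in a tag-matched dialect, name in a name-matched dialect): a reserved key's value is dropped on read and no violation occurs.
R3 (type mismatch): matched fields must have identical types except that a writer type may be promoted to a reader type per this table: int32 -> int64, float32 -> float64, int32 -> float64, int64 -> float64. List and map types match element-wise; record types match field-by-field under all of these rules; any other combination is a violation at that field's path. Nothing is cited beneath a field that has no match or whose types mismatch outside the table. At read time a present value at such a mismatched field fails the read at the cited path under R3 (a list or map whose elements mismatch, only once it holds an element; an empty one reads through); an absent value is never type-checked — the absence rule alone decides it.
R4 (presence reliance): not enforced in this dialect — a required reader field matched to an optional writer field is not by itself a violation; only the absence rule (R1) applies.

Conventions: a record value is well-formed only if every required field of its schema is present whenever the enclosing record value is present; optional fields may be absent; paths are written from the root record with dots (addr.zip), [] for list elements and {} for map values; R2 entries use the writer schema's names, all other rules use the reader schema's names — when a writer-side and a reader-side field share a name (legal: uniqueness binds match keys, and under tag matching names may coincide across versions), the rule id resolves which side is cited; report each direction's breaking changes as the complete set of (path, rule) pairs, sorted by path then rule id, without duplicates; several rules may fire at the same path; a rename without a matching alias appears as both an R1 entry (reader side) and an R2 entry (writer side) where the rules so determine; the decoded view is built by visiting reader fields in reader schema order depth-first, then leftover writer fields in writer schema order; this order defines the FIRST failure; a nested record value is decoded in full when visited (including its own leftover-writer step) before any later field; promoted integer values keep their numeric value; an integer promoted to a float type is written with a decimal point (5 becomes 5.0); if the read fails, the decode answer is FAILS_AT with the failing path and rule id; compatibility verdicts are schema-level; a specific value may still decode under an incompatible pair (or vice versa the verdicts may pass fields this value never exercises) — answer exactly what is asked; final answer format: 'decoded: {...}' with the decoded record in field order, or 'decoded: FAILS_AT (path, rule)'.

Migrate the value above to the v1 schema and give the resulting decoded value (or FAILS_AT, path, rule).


each type pair in Order: writer, then reader
decoding the Order value with the v1 reader:
  scores := {"a": "gamma", "k1": "beta"}
  duration := null (not supplied -> null)
  payload := 0xBEEF
  version := -2
  attempts := 100
  read fails at height under R1 (no fill)
  => FAILS_AT (height, R1)
remaining Order differences; none change what is asked:
  removed field duration from record Order (its key "duration" joins the reserved list) -> no rule fires on it and the decoded Order view is identical with or without it

decoded: FAILS_AT (height, R1)


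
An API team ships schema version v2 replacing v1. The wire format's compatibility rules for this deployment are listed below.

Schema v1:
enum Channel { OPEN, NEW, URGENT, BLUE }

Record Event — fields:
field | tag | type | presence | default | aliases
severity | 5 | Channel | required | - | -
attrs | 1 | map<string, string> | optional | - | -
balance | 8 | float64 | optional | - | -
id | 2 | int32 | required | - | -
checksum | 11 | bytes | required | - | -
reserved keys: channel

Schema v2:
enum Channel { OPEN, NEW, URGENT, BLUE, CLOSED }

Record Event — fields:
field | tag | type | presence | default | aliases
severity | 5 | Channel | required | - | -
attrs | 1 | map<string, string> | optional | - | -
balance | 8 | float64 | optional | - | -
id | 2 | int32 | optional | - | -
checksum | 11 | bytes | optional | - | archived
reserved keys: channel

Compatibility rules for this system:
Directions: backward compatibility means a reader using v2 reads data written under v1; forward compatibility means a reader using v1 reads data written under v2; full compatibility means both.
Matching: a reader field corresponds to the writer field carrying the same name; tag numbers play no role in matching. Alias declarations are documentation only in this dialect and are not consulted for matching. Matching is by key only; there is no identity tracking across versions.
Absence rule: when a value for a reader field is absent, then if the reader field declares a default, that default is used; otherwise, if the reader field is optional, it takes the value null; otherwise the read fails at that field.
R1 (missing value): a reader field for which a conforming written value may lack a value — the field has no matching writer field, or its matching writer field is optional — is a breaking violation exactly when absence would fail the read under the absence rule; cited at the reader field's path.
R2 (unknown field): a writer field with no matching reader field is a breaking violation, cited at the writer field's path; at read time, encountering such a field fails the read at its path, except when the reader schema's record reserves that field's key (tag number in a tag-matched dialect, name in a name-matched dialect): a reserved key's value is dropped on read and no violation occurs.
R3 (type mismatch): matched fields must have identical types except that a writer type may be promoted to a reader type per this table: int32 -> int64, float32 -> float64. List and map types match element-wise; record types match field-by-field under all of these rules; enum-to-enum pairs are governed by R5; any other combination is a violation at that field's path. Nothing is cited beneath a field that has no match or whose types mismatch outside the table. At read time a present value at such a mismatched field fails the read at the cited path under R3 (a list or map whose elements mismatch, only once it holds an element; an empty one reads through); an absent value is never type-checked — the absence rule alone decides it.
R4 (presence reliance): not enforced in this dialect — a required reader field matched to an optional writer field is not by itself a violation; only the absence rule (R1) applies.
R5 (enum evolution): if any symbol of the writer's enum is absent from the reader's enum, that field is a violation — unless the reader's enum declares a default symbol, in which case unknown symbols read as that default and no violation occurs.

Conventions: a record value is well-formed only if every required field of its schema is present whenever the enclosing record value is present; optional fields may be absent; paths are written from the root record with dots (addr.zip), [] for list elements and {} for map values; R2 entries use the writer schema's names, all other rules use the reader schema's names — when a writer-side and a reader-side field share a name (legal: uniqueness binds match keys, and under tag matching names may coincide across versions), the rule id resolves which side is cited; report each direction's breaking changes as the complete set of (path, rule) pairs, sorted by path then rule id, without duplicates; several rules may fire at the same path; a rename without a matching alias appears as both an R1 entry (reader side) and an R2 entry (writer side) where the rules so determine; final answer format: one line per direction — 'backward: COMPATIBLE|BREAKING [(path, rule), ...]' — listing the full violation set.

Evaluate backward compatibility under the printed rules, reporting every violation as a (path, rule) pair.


in Event below, arrows point writer -> reader
checking backward for Event: reader v2 against writer v1:
  severity <- severity (Channel -> Channel, writer required)
  attrs <- attrs (map<string, string> -> map<string, string>, writer optional)
  balance <- balance (float64 -> float64, writer optional)
  id <- id (int32 -> int32, writer required)
  checksum <- checksum (bytes -> bytes, writer required)
  nothing fires on Event: backward is COMPATIBLE
the other Event changes do not affect what is asked:
  enum Channel (field severity in record Event): symbol CLOSED added -> matters only for Event's forward compatibility — outside the asked direction
  field id in record Event: required changed to optional -> matters only for Event's forward compatibility — outside the asked direction
  field checksum in record Event: required changed to optional -> matters only for Event's forward compatibility — outside the asked direction

backward: COMPATIBLE []


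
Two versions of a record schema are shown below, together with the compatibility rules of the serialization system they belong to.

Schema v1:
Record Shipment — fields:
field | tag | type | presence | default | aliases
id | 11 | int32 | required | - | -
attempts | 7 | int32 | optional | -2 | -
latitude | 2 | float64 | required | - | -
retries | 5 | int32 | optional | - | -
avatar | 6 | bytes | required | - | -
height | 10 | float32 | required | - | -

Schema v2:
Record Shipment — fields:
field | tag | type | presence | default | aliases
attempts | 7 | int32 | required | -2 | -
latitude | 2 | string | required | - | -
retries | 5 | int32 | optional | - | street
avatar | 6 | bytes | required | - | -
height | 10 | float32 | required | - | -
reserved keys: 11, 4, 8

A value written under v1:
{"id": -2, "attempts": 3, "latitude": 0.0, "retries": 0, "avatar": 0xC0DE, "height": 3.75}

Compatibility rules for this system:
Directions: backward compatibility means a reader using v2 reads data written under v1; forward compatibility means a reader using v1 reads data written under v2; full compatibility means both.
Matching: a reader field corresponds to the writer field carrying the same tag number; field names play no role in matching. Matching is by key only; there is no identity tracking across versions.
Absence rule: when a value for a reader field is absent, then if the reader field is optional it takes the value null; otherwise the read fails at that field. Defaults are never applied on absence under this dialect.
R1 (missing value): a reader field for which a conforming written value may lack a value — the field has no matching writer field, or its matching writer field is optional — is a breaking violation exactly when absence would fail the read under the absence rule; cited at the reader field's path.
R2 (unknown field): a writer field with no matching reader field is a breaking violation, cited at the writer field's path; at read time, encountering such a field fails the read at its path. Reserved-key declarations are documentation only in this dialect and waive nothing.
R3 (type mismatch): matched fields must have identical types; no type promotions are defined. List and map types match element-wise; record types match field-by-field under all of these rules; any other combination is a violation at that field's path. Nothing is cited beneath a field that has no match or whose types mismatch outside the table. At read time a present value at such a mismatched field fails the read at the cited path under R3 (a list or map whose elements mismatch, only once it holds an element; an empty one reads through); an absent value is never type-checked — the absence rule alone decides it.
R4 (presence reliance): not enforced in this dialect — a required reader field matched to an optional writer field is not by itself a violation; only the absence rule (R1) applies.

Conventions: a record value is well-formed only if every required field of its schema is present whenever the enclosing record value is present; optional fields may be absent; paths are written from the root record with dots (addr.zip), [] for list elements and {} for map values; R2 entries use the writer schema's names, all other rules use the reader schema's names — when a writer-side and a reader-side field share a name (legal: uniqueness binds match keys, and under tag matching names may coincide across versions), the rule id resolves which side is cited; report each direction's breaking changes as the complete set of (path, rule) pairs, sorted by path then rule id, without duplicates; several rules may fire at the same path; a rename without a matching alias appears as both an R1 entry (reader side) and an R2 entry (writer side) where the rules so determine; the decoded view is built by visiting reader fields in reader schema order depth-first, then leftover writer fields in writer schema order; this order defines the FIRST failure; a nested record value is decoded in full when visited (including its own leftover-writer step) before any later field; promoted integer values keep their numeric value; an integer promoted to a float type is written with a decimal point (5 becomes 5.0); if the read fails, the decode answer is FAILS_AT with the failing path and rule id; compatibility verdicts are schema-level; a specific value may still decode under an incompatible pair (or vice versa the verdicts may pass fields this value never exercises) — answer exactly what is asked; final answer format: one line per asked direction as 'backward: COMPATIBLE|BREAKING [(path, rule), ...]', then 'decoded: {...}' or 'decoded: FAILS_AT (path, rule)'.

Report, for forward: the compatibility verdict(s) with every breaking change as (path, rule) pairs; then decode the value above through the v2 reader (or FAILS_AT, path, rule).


arrows below run writer -> reader for Shipment
forward for Shipment (reader v1, writer v2):
  no writer field matches reader id
  int32 -> int32, writer required: attempts aligns to attempts
  string -> float64, writer required: latitude aligns to latitude
  int32 -> int32, writer optional: retries aligns to retries
  bytes -> bytes, writer required: avatar aligns to avatar
  float32 -> float32, writer required: height aligns to height
  rule R1 violated at id
  rule R3 violated at latitude
  => 2 violation(s): forward is BREAKING for Shipment
migrating the Shipment value to v2:
  attempts := 3
  read fails at latitude under R3
  => FAILS_AT (latitude, R3)
checking off the Shipment differences that do not matter here:
  field attempts in record Shipment: optional changed to required -> matters only for Shipment's backward compatibility — outside the asked direction

forward: BREAKING [(id, R1), (latitude, R3)]; decoded: FAILS_AT (latitude, R3)


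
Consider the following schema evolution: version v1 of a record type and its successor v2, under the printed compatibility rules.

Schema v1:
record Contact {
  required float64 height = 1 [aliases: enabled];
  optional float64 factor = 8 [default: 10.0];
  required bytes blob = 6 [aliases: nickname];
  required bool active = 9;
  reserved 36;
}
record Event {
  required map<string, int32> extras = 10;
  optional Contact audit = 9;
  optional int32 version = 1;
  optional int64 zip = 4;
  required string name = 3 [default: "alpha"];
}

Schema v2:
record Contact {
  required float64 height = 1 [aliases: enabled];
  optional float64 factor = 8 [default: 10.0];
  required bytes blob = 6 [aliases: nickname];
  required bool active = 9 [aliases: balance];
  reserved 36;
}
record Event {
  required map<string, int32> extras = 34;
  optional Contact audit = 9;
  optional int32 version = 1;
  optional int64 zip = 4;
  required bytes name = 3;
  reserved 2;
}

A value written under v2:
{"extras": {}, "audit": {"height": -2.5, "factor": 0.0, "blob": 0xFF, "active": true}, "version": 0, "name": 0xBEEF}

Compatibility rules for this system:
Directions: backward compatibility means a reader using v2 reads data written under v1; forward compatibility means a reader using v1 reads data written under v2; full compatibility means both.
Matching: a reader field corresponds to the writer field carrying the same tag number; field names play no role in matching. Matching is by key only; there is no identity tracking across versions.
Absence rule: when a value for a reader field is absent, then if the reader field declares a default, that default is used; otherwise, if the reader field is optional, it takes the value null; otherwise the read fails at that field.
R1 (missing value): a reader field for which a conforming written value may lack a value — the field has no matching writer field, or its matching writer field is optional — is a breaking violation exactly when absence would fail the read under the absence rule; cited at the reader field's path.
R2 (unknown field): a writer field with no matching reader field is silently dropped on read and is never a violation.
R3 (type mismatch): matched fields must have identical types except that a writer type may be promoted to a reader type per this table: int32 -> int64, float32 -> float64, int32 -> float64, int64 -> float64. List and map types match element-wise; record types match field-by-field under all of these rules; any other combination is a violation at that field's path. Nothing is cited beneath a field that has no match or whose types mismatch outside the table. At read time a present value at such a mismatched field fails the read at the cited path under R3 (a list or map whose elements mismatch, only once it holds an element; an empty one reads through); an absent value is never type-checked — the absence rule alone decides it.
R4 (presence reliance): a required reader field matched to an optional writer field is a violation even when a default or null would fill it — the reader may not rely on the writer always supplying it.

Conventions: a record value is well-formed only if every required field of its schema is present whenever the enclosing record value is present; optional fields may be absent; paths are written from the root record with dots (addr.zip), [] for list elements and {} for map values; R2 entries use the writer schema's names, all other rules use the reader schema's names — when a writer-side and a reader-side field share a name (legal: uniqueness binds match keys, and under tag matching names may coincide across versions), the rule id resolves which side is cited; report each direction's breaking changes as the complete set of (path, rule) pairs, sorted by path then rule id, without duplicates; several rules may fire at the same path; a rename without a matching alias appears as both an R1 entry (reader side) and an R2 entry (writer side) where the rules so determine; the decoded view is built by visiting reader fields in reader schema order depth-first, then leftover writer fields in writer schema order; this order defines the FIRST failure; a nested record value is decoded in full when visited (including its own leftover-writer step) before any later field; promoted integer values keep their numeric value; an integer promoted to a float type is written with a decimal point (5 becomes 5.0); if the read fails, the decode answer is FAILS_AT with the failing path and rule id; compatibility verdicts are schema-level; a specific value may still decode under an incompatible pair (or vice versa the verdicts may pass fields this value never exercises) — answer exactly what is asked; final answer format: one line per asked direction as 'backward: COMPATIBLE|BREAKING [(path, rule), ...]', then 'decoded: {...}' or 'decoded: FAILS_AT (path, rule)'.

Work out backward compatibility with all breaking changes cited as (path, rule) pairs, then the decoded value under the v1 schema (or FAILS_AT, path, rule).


backward: BREAKING [(extras, R1), (name, R3)]; decoded: FAILS_AT (extras, R1)

arrows below run writer -> reader for Event
backward analysis of Event with v2 as reader and v1 as writer:
  extras: no writer match
  audit: Contact -> Contact, writer optional; from audit
  version: int32 -> int32, writer optional; from version
  zip: int64 -> int64, writer optional; from zip
  name: string -> bytes, writer required; from name
  writer field extras has no reader counterpart
  audit.height: float64 -> float64, writer required; from audit.height
  audit.factor: float64 -> float64, writer optional; from audit.factor
  audit.blob: bytes -> bytes, writer required; from audit.blob
  audit.active: bool -> bool, writer required; from audit.active
  breaking: (extras, R1)
  breaking: (name, R3)
  => 2 violation(s): backward is BREAKING for Event
decode (reader v1):
  read fails at extras under R1 (no fill)
  => FAILS_AT (extras, R1)


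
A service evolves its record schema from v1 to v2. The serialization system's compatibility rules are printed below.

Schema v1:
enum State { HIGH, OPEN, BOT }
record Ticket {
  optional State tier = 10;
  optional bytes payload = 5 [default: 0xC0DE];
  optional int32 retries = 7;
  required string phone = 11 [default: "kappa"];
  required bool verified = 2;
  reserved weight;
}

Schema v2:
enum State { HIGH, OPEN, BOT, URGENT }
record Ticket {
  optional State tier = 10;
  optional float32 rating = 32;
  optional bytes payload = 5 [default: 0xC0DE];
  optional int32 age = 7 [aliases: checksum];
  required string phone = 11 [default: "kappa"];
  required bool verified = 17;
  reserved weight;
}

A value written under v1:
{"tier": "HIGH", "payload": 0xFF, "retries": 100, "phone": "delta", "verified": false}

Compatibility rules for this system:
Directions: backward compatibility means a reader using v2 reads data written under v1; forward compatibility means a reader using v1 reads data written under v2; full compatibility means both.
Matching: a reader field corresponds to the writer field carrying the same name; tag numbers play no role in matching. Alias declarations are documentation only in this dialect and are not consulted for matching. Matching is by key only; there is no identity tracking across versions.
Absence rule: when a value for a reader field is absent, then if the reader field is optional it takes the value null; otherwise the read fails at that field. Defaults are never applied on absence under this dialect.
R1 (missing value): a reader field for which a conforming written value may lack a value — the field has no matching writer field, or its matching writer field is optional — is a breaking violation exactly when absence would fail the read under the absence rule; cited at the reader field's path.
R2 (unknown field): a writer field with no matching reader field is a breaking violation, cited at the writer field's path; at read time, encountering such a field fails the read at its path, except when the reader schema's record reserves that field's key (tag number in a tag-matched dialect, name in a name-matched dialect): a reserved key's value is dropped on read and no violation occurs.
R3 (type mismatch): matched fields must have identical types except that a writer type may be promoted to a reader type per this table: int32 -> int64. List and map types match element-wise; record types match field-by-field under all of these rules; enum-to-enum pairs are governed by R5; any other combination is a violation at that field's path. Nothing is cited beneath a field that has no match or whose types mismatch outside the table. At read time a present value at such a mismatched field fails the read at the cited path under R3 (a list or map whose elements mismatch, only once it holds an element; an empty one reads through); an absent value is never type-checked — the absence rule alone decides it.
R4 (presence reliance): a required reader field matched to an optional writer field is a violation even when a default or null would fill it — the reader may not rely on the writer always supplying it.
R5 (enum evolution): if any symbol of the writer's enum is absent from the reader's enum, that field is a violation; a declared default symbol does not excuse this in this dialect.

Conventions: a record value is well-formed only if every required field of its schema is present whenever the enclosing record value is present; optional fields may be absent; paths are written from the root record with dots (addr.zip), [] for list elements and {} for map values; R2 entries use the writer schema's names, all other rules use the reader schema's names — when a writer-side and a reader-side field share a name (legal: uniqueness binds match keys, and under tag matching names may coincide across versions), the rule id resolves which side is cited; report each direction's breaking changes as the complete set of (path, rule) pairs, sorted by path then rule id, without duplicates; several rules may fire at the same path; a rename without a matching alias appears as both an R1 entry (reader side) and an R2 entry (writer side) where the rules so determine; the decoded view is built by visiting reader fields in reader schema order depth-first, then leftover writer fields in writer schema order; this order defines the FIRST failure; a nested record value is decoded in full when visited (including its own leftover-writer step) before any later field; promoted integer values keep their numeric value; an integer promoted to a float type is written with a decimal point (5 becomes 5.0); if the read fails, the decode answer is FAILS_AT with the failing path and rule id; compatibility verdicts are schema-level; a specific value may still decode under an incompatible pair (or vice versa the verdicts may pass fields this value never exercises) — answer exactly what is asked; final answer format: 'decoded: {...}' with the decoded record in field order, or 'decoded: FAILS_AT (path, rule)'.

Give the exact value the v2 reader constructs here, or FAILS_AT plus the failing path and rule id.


the writer's type comes first in each Ticket pair
decode (reader v2):
  tier := "HIGH"
  rating := null (not supplied -> null)
  payload := 0xFF
  age := null (not supplied -> null)
  phone := "delta"
  verified := false
  read fails at retries under R2 (unknown field)
  => FAILS_AT (retries, R2)
the rest of the Ticket diff is inert for this question:
  enum State (field tier in record Ticket): symbol URGENT added -> shifts the Ticket verdicts, not this decode
  added field rating to record Ticket: optional float32, tag 32 (in v2 it sits immediately before payload) -> shifts the Ticket verdicts, not this decode
  field verified in record Ticket: tag 2 changed to 17 -> fires no rule on Ticket under this dialect and leaves the result unchanged

decoded: FAILS_AT (retries, R2)
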